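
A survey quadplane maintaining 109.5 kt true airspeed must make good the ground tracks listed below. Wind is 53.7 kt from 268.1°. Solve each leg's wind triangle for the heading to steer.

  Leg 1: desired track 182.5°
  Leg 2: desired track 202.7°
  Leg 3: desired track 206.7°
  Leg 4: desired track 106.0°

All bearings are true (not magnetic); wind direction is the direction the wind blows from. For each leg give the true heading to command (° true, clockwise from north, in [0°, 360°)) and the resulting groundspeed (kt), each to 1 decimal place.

Leg 1: heading=211.8°, groundspeed=91.4 kt
Leg 2: heading=229.2°, groundspeed=75.7 kt
Leg 3: heading=232.2°, groundspeed=73.1 kt
Leg 4: heading=114.7°, groundspeed=159.3 kt

Leg 1: desired track 182.5°; wind correction +29.3° → command heading 211.8°, groundspeed 91.4 kt
Leg 2: desired track 202.7°; wind correction +26.5° → command heading 229.2°, groundspeed 75.7 kt
Leg 3: desired track 206.7°; wind correction +25.5° → command heading 232.2°, groundspeed 73.1 kt
Leg 4: desired track 106.0°; wind correction +8.7° → command heading 114.7°, groundspeed 159.3 kt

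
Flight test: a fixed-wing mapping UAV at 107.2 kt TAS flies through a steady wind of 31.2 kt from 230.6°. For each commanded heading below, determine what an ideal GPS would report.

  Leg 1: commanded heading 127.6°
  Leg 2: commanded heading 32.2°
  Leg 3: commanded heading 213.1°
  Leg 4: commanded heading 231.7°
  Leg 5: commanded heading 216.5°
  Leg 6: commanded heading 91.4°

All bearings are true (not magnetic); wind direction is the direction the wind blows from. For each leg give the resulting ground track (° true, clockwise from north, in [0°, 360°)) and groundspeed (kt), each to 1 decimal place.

Leg 1: heading 127.6°; drift -14.9° → track 112.7°, groundspeed 118.2 kt
Leg 2: heading 32.2°; drift +4.1° → track 36.3°, groundspeed 137.2 kt
Leg 3: heading 213.1°; drift -6.9° → track 206.2°, groundspeed 78.0 kt
Leg 4: heading 231.7°; drift +0.5° → track 232.2°, groundspeed 76.0 kt
Leg 5: heading 216.5°; drift -5.6° → track 210.9°, groundspeed 77.3 kt
Leg 6: heading 91.4°; drift -8.9° → track 82.5°, groundspeed 132.4 kt

Leg 1: track=112.7°, groundspeed=118.2 kt
Leg 2: track=36.3°, groundspeed=137.2 kt
Leg 3: track=206.2°, groundspeed=78.0 kt
Leg 4: track=232.2°, groundspeed=76.0 kt
Leg 5: track=210.9°, groundspeed=77.3 kt
Leg 6: track=82.5°, groundspeed=132.4 kt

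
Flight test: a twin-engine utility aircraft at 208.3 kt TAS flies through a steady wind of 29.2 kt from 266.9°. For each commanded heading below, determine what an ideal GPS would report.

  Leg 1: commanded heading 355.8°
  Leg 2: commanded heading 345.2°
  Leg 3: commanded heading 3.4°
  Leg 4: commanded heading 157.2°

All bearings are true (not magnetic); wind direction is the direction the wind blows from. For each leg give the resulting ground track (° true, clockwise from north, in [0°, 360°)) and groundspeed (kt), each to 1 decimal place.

Leg 1: heading 355.8°; drift +8.0° → track 3.8°, groundspeed 209.8 kt
Leg 2: heading 345.2°; drift +8.0° → track 353.2°, groundspeed 204.4 kt
Leg 3: heading 3.4°; drift +7.8° → track 11.2°, groundspeed 213.6 kt
Leg 4: heading 157.2°; drift -7.2° → track 150.0°, groundspeed 219.9 kt

Leg 1: track=3.8°, groundspeed=209.8 kt
Leg 2: track=353.2°, groundspeed=204.4 kt
Leg 3: track=11.2°, groundspeed=213.6 kt
Leg 4: track=150.0°, groundspeed=219.9 kt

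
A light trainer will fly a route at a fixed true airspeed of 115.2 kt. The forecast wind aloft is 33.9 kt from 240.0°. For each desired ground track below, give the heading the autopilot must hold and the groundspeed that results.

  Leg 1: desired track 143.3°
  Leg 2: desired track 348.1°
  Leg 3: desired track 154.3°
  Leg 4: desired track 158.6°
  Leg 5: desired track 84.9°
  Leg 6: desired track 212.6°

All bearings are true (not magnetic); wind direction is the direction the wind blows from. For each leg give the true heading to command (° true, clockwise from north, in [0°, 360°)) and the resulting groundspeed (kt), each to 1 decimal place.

Leg 1: desired track 143.3°; wind correction +17.0° → command heading 160.3°, groundspeed 114.1 kt
Leg 2: desired track 348.1°; wind correction -16.2° → command heading 331.9°, groundspeed 121.1 kt
Leg 3: desired track 154.3°; wind correction +17.1° → command heading 171.4°, groundspeed 107.6 kt
Leg 4: desired track 158.6°; wind correction +16.9° → command heading 175.5°, groundspeed 105.1 kt
Leg 5: desired track 84.9°; wind correction +7.1° → command heading 92.0°, groundspeed 145.1 kt
Leg 6: desired track 212.6°; wind correction +7.8° → command heading 220.4°, groundspeed 84.0 kt

Leg 1: heading=160.3°, groundspeed=114.1 kt
Leg 2: heading=331.9°, groundspeed=121.1 kt
Leg 3: heading=171.4°, groundspeed=107.6 kt
Leg 4: heading=175.5°, groundspeed=105.1 kt
Leg 5: heading=92.0°, groundspeed=145.1 kt
Leg 6: heading=220.4°, groundspeed=84.0 kt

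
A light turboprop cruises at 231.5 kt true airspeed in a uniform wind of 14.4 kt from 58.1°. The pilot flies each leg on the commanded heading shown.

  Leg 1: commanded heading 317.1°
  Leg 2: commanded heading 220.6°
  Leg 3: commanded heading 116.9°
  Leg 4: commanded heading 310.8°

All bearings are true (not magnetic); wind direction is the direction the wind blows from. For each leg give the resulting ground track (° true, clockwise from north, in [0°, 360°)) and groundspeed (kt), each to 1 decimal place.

Leg 1: track=313.6°, groundspeed=234.7 kt
Leg 2: track=221.6°, groundspeed=245.3 kt
Leg 3: track=120.0°, groundspeed=224.4 kt
Leg 4: track=307.5°, groundspeed=236.2 kt

Leg 1: heading 317.1°; drift -3.5° → track 313.6°, groundspeed 234.7 kt
Leg 2: heading 220.6°; drift +1.0° → track 221.6°, groundspeed 245.3 kt
Leg 3: heading 116.9°; drift +3.1° → track 120.0°, groundspeed 224.4 kt
Leg 4: heading 310.8°; drift -3.3° → track 307.5°, groundspeed 236.2 kt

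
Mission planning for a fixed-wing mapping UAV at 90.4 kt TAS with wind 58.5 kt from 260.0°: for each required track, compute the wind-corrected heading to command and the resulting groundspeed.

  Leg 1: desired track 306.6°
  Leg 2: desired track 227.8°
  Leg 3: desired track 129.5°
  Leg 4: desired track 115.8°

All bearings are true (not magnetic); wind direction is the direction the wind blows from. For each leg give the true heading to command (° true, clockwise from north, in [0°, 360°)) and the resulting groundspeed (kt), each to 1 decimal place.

Leg 1: desired track 306.6°; wind correction -28.0° → command heading 278.6°, groundspeed 39.6 kt
Leg 2: desired track 227.8°; wind correction +20.2° → command heading 248.0°, groundspeed 35.4 kt
Leg 3: desired track 129.5°; wind correction +29.5° → command heading 159.0°, groundspeed 116.7 kt
Leg 4: desired track 115.8°; wind correction +22.2° → command heading 138.0°, groundspeed 131.1 kt

Leg 1: heading=278.6°, groundspeed=39.6 kt
Leg 2: heading=248.0°, groundspeed=35.4 kt
Leg 3: heading=159.0°, groundspeed=116.7 kt
Leg 4: heading=138.0°, groundspeed=131.1 kt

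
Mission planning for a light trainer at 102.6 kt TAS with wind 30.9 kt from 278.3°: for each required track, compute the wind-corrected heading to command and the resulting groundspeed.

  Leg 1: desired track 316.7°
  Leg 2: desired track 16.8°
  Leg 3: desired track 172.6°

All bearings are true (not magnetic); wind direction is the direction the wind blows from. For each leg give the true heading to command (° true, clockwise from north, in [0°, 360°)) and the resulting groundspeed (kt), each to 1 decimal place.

Leg 1: heading=305.9°, groundspeed=76.6 kt
Leg 2: heading=359.5°, groundspeed=102.5 kt
Leg 3: heading=189.5°, groundspeed=106.6 kt

Leg 1: desired track 316.7°; wind correction -10.8° → command heading 305.9°, groundspeed 76.6 kt
Leg 2: desired track 16.8°; wind correction -17.3° → command heading 359.5°, groundspeed 102.5 kt
Leg 3: desired track 172.6°; wind correction +16.9° → command heading 189.5°, groundspeed 106.6 kt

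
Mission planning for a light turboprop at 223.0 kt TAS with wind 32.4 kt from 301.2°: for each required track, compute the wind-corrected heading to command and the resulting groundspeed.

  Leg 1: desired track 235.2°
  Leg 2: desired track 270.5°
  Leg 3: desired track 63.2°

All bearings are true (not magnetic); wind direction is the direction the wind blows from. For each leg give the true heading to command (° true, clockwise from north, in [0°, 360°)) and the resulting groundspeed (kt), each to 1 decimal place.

Leg 1: heading=242.8°, groundspeed=207.8 kt
Leg 2: heading=274.8°, groundspeed=194.5 kt
Leg 3: heading=56.1°, groundspeed=238.5 kt

Leg 1: desired track 235.2°; wind correction +7.6° → command heading 242.8°, groundspeed 207.8 kt
Leg 2: desired track 270.5°; wind correction +4.3° → command heading 274.8°, groundspeed 194.5 kt
Leg 3: desired track 63.2°; wind correction -7.1° → command heading 56.1°, groundspeed 238.5 kt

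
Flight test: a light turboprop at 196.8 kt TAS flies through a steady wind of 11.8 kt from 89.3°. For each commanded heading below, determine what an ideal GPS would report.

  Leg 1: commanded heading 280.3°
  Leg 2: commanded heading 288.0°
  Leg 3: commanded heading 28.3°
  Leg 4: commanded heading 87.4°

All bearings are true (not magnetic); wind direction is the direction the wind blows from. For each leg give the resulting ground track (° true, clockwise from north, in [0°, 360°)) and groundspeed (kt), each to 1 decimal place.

Leg 1: heading 280.3°; drift -0.6° → track 279.7°, groundspeed 208.4 kt
Leg 2: heading 288.0°; drift -1.0° → track 287.0°, groundspeed 208.0 kt
Leg 3: heading 28.3°; drift -3.1° → track 25.2°, groundspeed 191.4 kt
Leg 4: heading 87.4°; drift -0.1° → track 87.3°, groundspeed 185.0 kt

Leg 1: track=279.7°, groundspeed=208.4 kt
Leg 2: track=287.0°, groundspeed=208.0 kt
Leg 3: track=25.2°, groundspeed=191.4 kt
Leg 4: track=87.3°, groundspeed=185.0 kt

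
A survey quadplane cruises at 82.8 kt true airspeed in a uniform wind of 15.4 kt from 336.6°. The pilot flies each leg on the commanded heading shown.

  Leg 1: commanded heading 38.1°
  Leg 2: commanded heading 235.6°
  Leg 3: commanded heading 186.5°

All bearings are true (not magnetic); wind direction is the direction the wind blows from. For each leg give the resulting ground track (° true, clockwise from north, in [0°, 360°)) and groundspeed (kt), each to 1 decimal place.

Leg 1: track=48.3°, groundspeed=76.7 kt
Leg 2: track=225.6°, groundspeed=87.1 kt
Leg 3: track=181.9°, groundspeed=96.5 kt

Leg 1: heading 38.1°; drift +10.2° → track 48.3°, groundspeed 76.7 kt
Leg 2: heading 235.6°; drift -10.0° → track 225.6°, groundspeed 87.1 kt
Leg 3: heading 186.5°; drift -4.6° → track 181.9°, groundspeed 96.5 kt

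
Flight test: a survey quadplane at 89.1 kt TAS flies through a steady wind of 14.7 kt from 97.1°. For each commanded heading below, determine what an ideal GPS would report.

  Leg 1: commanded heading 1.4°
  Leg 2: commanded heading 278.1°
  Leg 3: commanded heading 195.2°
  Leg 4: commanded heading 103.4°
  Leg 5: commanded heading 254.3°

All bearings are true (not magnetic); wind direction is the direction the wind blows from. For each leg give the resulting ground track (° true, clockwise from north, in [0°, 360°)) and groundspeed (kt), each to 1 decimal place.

Leg 1: heading 1.4°; drift -9.2° → track 352.2°, groundspeed 91.7 kt
Leg 2: heading 278.1°; drift -0.1° → track 278.0°, groundspeed 103.8 kt
Leg 3: heading 195.2°; drift +9.1° → track 204.3°, groundspeed 92.3 kt
Leg 4: heading 103.4°; drift +1.2° → track 104.6°, groundspeed 74.5 kt
Leg 5: heading 254.3°; drift +3.2° → track 257.5°, groundspeed 102.8 kt

Leg 1: track=352.2°, groundspeed=91.7 kt
Leg 2: track=278.0°, groundspeed=103.8 kt
Leg 3: track=204.3°, groundspeed=92.3 kt
Leg 4: track=104.6°, groundspeed=74.5 kt
Leg 5: track=257.5°, groundspeed=102.8 kt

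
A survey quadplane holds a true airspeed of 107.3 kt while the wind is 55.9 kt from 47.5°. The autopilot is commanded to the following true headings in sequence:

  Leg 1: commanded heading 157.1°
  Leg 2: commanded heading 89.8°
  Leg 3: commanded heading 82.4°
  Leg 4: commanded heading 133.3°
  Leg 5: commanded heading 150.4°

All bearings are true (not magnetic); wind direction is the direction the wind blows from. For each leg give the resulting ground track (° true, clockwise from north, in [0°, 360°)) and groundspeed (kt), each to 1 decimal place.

Leg 1: track=179.8°, groundspeed=136.6 kt
Leg 2: track=119.5°, groundspeed=75.9 kt
Leg 3: track=109.9°, groundspeed=69.3 kt
Leg 4: track=161.7°, groundspeed=117.3 kt
Leg 5: track=174.9°, groundspeed=131.6 kt

Leg 1: heading 157.1°; drift +22.7° → track 179.8°, groundspeed 136.6 kt
Leg 2: heading 89.8°; drift +29.7° → track 119.5°, groundspeed 75.9 kt
Leg 3: heading 82.4°; drift +27.5° → track 109.9°, groundspeed 69.3 kt
Leg 4: heading 133.3°; drift +28.4° → track 161.7°, groundspeed 117.3 kt
Leg 5: heading 150.4°; drift +24.5° → track 174.9°, groundspeed 131.6 kt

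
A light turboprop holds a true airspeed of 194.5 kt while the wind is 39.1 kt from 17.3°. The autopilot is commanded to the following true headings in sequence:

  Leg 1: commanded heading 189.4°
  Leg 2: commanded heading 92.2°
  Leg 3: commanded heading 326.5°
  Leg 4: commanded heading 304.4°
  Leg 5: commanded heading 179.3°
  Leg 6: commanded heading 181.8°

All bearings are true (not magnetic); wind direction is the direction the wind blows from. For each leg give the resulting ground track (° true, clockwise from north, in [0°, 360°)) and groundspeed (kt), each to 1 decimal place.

Leg 1: track=190.7°, groundspeed=233.3 kt
Leg 2: track=103.8°, groundspeed=188.1 kt
Leg 3: track=316.4°, groundspeed=172.5 kt
Leg 4: track=292.9°, groundspeed=186.8 kt
Leg 5: track=182.3°, groundspeed=232.0 kt
Leg 6: track=184.4°, groundspeed=232.4 kt

Leg 1: heading 189.4°; drift +1.3° → track 190.7°, groundspeed 233.3 kt
Leg 2: heading 92.2°; drift +11.6° → track 103.8°, groundspeed 188.1 kt
Leg 3: heading 326.5°; drift -10.1° → track 316.4°, groundspeed 172.5 kt
Leg 4: heading 304.4°; drift -11.5° → track 292.9°, groundspeed 186.8 kt
Leg 5: heading 179.3°; drift +3.0° → track 182.3°, groundspeed 232.0 kt
Leg 6: heading 181.8°; drift +2.6° → track 184.4°, groundspeed 232.4 kt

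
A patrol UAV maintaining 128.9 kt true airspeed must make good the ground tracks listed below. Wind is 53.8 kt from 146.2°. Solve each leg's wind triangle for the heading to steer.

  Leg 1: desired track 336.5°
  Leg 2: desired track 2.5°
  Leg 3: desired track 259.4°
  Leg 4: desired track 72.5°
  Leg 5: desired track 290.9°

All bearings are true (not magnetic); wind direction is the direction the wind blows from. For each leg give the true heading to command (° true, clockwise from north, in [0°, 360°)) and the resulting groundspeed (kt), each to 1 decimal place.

Leg 1: heading=340.8°, groundspeed=181.5 kt
Leg 2: heading=16.8°, groundspeed=168.3 kt
Leg 3: heading=236.8°, groundspeed=140.2 kt
Leg 4: heading=96.1°, groundspeed=103.0 kt
Leg 5: heading=276.9°, groundspeed=169.0 kt

Leg 1: desired track 336.5°; wind correction +4.3° → command heading 340.8°, groundspeed 181.5 kt
Leg 2: desired track 2.5°; wind correction +14.3° → command heading 16.8°, groundspeed 168.3 kt
Leg 3: desired track 259.4°; wind correction -22.6° → command heading 236.8°, groundspeed 140.2 kt
Leg 4: desired track 72.5°; wind correction +23.6° → command heading 96.1°, groundspeed 103.0 kt
Leg 5: desired track 290.9°; wind correction -14.0° → command heading 276.9°, groundspeed 169.0 kt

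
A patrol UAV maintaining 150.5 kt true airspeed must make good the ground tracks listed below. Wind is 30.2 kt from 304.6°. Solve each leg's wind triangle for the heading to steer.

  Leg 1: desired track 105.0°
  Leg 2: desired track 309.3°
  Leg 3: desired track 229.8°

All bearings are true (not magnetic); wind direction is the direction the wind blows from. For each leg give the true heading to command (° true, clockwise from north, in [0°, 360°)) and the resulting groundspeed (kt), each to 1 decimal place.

Leg 1: heading=101.1°, groundspeed=178.6 kt
Leg 2: heading=308.4°, groundspeed=120.4 kt
Leg 3: heading=241.0°, groundspeed=139.7 kt

Leg 1: desired track 105.0°; wind correction -3.9° → command heading 101.1°, groundspeed 178.6 kt
Leg 2: desired track 309.3°; wind correction -0.9° → command heading 308.4°, groundspeed 120.4 kt
Leg 3: desired track 229.8°; wind correction +11.2° → command heading 241.0°, groundspeed 139.7 kt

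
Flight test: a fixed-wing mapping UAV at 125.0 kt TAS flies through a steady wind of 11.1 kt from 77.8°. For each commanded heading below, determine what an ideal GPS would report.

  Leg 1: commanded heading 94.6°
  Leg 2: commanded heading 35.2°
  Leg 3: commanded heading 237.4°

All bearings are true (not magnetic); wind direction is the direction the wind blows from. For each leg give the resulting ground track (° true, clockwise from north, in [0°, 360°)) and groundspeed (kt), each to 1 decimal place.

Leg 1: heading 94.6°; drift +1.6° → track 96.2°, groundspeed 114.4 kt
Leg 2: heading 35.2°; drift -3.7° → track 31.5°, groundspeed 117.1 kt
Leg 3: heading 237.4°; drift +1.6° → track 239.0°, groundspeed 135.5 kt

Leg 1: track=96.2°, groundspeed=114.4 kt
Leg 2: track=31.5°, groundspeed=117.1 kt
Leg 3: track=239.0°, groundspeed=135.5 kt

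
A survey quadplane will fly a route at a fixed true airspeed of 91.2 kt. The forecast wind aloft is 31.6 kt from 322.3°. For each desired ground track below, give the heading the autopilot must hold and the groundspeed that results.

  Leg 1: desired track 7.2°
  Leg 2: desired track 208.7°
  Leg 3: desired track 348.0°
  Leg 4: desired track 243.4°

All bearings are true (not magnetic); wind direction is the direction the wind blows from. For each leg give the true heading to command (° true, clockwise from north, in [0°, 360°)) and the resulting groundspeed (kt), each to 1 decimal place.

Leg 1: desired track 7.2°; wind correction -14.2° → command heading 353.0°, groundspeed 66.0 kt
Leg 2: desired track 208.7°; wind correction +18.5° → command heading 227.2°, groundspeed 99.1 kt
Leg 3: desired track 348.0°; wind correction -8.6° → command heading 339.4°, groundspeed 61.7 kt
Leg 4: desired track 243.4°; wind correction +19.9° → command heading 263.3°, groundspeed 79.7 kt

Leg 1: heading=353.0°, groundspeed=66.0 kt
Leg 2: heading=227.2°, groundspeed=99.1 kt
Leg 3: heading=339.4°, groundspeed=61.7 kt
Leg 4: heading=263.3°, groundspeed=79.7 kt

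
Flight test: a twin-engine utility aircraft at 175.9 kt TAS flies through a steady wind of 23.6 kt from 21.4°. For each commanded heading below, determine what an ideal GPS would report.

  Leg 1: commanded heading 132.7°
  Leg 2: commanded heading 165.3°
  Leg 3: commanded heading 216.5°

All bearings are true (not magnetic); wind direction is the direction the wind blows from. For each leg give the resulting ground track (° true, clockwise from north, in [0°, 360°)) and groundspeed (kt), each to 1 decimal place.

Leg 1: track=139.5°, groundspeed=185.8 kt
Leg 2: track=169.4°, groundspeed=195.5 kt
Leg 3: track=214.7°, groundspeed=198.8 kt

Leg 1: heading 132.7°; drift +6.8° → track 139.5°, groundspeed 185.8 kt
Leg 2: heading 165.3°; drift +4.1° → track 169.4°, groundspeed 195.5 kt
Leg 3: heading 216.5°; drift -1.8° → track 214.7°, groundspeed 198.8 kt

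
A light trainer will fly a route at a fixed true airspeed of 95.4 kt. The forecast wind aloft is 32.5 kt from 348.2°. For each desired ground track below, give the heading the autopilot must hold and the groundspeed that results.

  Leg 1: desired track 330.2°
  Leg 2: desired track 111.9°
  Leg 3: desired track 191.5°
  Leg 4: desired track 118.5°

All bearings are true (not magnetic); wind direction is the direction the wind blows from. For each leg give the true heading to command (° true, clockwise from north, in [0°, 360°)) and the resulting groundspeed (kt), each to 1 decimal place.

Leg 1: desired track 330.2°; wind correction +6.0° → command heading 336.2°, groundspeed 64.0 kt
Leg 2: desired track 111.9°; wind correction -16.5° → command heading 95.4°, groundspeed 109.5 kt
Leg 3: desired track 191.5°; wind correction +7.7° → command heading 199.2°, groundspeed 124.4 kt
Leg 4: desired track 118.5°; wind correction -15.1° → command heading 103.4°, groundspeed 113.1 kt

Leg 1: heading=336.2°, groundspeed=64.0 kt
Leg 2: heading=95.4°, groundspeed=109.5 kt
Leg 3: heading=199.2°, groundspeed=124.4 kt
Leg 4: heading=103.4°, groundspeed=113.1 kt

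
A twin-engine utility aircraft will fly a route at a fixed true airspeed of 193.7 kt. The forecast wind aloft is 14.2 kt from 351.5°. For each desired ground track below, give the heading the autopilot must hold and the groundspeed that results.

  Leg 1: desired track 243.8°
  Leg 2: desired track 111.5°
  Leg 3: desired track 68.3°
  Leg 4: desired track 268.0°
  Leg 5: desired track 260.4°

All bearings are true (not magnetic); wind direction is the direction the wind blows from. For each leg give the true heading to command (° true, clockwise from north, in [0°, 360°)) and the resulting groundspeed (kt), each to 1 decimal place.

Leg 1: heading=247.8°, groundspeed=197.5 kt
Leg 2: heading=107.9°, groundspeed=200.4 kt
Leg 3: heading=64.2°, groundspeed=190.0 kt
Leg 4: heading=272.2°, groundspeed=191.6 kt
Leg 5: heading=264.6°, groundspeed=193.5 kt

Leg 1: desired track 243.8°; wind correction +4.0° → command heading 247.8°, groundspeed 197.5 kt
Leg 2: desired track 111.5°; wind correction -3.6° → command heading 107.9°, groundspeed 200.4 kt
Leg 3: desired track 68.3°; wind correction -4.1° → command heading 64.2°, groundspeed 190.0 kt
Leg 4: desired track 268.0°; wind correction +4.2° → command heading 272.2°, groundspeed 191.6 kt
Leg 5: desired track 260.4°; wind correction +4.2° → command heading 264.6°, groundspeed 193.5 kt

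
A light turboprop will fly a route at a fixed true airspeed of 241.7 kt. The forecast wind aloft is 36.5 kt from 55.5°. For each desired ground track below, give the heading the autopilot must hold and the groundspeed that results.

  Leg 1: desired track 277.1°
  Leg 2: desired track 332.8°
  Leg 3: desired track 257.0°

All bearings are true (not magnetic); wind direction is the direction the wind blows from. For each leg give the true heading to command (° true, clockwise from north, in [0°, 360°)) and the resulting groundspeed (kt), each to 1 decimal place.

Leg 1: heading=282.9°, groundspeed=267.8 kt
Leg 2: heading=341.4°, groundspeed=234.3 kt
Leg 3: heading=260.2°, groundspeed=275.3 kt

Leg 1: desired track 277.1°; wind correction +5.8° → command heading 282.9°, groundspeed 267.8 kt
Leg 2: desired track 332.8°; wind correction +8.6° → command heading 341.4°, groundspeed 234.3 kt
Leg 3: desired track 257.0°; wind correction +3.2° → command heading 260.2°, groundspeed 275.3 kt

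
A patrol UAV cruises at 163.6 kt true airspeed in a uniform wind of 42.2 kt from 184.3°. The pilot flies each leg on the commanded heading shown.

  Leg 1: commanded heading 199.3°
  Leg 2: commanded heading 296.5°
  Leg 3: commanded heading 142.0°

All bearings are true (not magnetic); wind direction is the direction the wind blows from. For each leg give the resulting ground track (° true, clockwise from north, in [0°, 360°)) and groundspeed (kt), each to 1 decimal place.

Leg 1: track=204.4°, groundspeed=123.3 kt
Leg 2: track=308.8°, groundspeed=183.7 kt
Leg 3: track=129.9°, groundspeed=135.4 kt

Leg 1: heading 199.3°; drift +5.1° → track 204.4°, groundspeed 123.3 kt
Leg 2: heading 296.5°; drift +12.3° → track 308.8°, groundspeed 183.7 kt
Leg 3: heading 142.0°; drift -12.1° → track 129.9°, groundspeed 135.4 kt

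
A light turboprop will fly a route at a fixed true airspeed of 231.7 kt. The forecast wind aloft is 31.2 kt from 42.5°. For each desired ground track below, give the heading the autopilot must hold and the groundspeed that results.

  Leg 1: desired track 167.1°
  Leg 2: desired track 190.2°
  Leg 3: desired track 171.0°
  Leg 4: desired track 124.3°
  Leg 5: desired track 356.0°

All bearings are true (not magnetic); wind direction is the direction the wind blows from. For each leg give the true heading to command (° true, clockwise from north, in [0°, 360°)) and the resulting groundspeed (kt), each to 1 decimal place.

Leg 1: heading=160.7°, groundspeed=248.0 kt
Leg 2: heading=186.1°, groundspeed=257.5 kt
Leg 3: heading=165.0°, groundspeed=249.8 kt
Leg 4: heading=116.6°, groundspeed=225.2 kt
Leg 5: heading=1.6°, groundspeed=209.1 kt

Leg 1: desired track 167.1°; wind correction -6.4° → command heading 160.7°, groundspeed 248.0 kt
Leg 2: desired track 190.2°; wind correction -4.1° → command heading 186.1°, groundspeed 257.5 kt
Leg 3: desired track 171.0°; wind correction -6.0° → command heading 165.0°, groundspeed 249.8 kt
Leg 4: desired track 124.3°; wind correction -7.7° → command heading 116.6°, groundspeed 225.2 kt
Leg 5: desired track 356.0°; wind correction +5.6° → command heading 1.6°, groundspeed 209.1 kt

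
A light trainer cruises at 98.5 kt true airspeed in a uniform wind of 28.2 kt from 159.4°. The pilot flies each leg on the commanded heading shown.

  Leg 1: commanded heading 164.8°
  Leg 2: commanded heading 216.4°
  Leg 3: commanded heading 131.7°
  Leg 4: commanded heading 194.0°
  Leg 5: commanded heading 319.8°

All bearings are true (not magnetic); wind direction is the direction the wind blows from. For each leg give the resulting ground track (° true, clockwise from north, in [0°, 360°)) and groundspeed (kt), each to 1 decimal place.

Leg 1: heading 164.8°; drift +2.2° → track 167.0°, groundspeed 70.5 kt
Leg 2: heading 216.4°; drift +15.9° → track 232.3°, groundspeed 86.4 kt
Leg 3: heading 131.7°; drift -10.1° → track 121.6°, groundspeed 74.7 kt
Leg 4: heading 194.0°; drift +12.0° → track 206.0°, groundspeed 77.0 kt
Leg 5: heading 319.8°; drift +4.3° → track 324.1°, groundspeed 125.4 kt

Leg 1: track=167.0°, groundspeed=70.5 kt
Leg 2: track=232.3°, groundspeed=86.4 kt
Leg 3: track=121.6°, groundspeed=74.7 kt
Leg 4: track=206.0°, groundspeed=77.0 kt
Leg 5: track=324.1°, groundspeed=125.4 kt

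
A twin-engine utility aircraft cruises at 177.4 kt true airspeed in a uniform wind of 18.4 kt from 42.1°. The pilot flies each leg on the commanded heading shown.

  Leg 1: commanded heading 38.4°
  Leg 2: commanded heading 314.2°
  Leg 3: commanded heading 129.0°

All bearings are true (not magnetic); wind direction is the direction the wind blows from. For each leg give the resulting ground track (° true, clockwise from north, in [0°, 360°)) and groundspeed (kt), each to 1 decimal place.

Leg 1: heading 38.4°; drift -0.4° → track 38.0°, groundspeed 159.0 kt
Leg 2: heading 314.2°; drift -5.9° → track 308.3°, groundspeed 177.7 kt
Leg 3: heading 129.0°; drift +5.9° → track 134.9°, groundspeed 177.4 kt

Leg 1: track=38.0°, groundspeed=159.0 kt
Leg 2: track=308.3°, groundspeed=177.7 kt
Leg 3: track=134.9°, groundspeed=177.4 kt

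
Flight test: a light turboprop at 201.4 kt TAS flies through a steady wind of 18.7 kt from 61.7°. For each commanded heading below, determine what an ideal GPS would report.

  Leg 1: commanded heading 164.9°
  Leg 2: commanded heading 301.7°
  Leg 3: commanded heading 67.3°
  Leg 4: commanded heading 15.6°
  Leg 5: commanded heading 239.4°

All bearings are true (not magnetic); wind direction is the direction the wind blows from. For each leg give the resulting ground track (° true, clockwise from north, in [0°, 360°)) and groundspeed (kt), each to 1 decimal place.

Leg 1: heading 164.9°; drift +5.1° → track 170.0°, groundspeed 206.5 kt
Leg 2: heading 301.7°; drift -4.4° → track 297.3°, groundspeed 211.4 kt
Leg 3: heading 67.3°; drift +0.6° → track 67.9°, groundspeed 182.8 kt
Leg 4: heading 15.6°; drift -4.1° → track 11.5°, groundspeed 188.9 kt
Leg 5: heading 239.4°; drift +0.2° → track 239.6°, groundspeed 220.1 kt

Leg 1: track=170.0°, groundspeed=206.5 kt
Leg 2: track=297.3°, groundspeed=211.4 kt
Leg 3: track=67.9°, groundspeed=182.8 kt
Leg 4: track=11.5°, groundspeed=188.9 kt
Leg 5: track=239.6°, groundspeed=220.1 kt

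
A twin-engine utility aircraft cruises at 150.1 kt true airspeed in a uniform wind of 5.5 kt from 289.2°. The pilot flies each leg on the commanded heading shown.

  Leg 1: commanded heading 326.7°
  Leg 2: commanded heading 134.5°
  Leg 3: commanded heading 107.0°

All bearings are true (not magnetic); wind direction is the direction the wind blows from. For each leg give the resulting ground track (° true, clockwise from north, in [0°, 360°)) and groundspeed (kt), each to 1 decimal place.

Leg 1: track=328.0°, groundspeed=145.8 kt
Leg 2: track=133.6°, groundspeed=155.1 kt
Leg 3: track=107.1°, groundspeed=155.6 kt

Leg 1: heading 326.7°; drift +1.3° → track 328.0°, groundspeed 145.8 kt
Leg 2: heading 134.5°; drift -0.9° → track 133.6°, groundspeed 155.1 kt
Leg 3: heading 107.0°; drift +0.1° → track 107.1°, groundspeed 155.6 kt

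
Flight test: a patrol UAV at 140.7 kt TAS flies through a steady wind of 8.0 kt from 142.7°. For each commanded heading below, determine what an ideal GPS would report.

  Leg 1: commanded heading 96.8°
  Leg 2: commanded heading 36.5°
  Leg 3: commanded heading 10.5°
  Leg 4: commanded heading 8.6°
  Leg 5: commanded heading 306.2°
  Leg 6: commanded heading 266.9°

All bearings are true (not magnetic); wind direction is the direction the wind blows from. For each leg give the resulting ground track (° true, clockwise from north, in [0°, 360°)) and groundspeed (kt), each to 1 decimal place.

Leg 1: heading 96.8°; drift -2.4° → track 94.4°, groundspeed 135.3 kt
Leg 2: heading 36.5°; drift -3.1° → track 33.4°, groundspeed 143.1 kt
Leg 3: heading 10.5°; drift -2.3° → track 8.2°, groundspeed 146.2 kt
Leg 4: heading 8.6°; drift -2.2° → track 6.4°, groundspeed 146.4 kt
Leg 5: heading 306.2°; drift +0.9° → track 307.1°, groundspeed 148.4 kt
Leg 6: heading 266.9°; drift +2.6° → track 269.5°, groundspeed 145.3 kt

Leg 1: track=94.4°, groundspeed=135.3 kt
Leg 2: track=33.4°, groundspeed=143.1 kt
Leg 3: track=8.2°, groundspeed=146.2 kt
Leg 4: track=6.4°, groundspeed=146.4 kt
Leg 5: track=307.1°, groundspeed=148.4 kt
Leg 6: track=269.5°, groundspeed=145.3 kt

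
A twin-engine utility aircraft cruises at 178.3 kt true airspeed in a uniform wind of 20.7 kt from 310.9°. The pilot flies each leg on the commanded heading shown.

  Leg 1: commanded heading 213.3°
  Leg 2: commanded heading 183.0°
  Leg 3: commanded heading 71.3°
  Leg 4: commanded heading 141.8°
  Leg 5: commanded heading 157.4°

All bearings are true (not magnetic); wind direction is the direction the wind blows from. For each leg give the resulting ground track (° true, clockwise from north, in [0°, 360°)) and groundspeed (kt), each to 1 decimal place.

Leg 1: heading 213.3°; drift -6.5° → track 206.8°, groundspeed 182.2 kt
Leg 2: heading 183.0°; drift -4.9° → track 178.1°, groundspeed 191.7 kt
Leg 3: heading 71.3°; drift +5.4° → track 76.7°, groundspeed 189.6 kt
Leg 4: heading 141.8°; drift -1.1° → track 140.7°, groundspeed 198.7 kt
Leg 5: heading 157.4°; drift -2.7° → track 154.7°, groundspeed 197.0 kt

Leg 1: track=206.8°, groundspeed=182.2 kt
Leg 2: track=178.1°, groundspeed=191.7 kt
Leg 3: track=76.7°, groundspeed=189.6 kt
Leg 4: track=140.7°, groundspeed=198.7 kt
Leg 5: track=154.7°, groundspeed=197.0 kt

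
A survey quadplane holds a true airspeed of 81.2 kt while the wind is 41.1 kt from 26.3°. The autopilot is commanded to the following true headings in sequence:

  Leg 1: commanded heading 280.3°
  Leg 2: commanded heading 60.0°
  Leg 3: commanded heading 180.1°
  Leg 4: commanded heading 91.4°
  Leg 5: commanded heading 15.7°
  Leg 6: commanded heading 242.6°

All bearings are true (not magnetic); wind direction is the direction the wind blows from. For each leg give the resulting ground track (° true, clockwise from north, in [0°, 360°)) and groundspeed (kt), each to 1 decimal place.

Leg 1: heading 280.3°; drift -23.1° → track 257.2°, groundspeed 100.6 kt
Leg 2: heading 60.0°; drift +25.9° → track 85.9°, groundspeed 52.2 kt
Leg 3: heading 180.1°; drift +8.7° → track 188.8°, groundspeed 119.5 kt
Leg 4: heading 91.4°; drift +30.3° → track 121.7°, groundspeed 74.0 kt
Leg 5: heading 15.7°; drift -10.5° → track 5.2°, groundspeed 41.5 kt
Leg 6: heading 242.6°; drift -12.0° → track 230.6°, groundspeed 116.9 kt

Leg 1: track=257.2°, groundspeed=100.6 kt
Leg 2: track=85.9°, groundspeed=52.2 kt
Leg 3: track=188.8°, groundspeed=119.5 kt
Leg 4: track=121.7°, groundspeed=74.0 kt
Leg 5: track=5.2°, groundspeed=41.5 kt
Leg 6: track=230.6°, groundspeed=116.9 kt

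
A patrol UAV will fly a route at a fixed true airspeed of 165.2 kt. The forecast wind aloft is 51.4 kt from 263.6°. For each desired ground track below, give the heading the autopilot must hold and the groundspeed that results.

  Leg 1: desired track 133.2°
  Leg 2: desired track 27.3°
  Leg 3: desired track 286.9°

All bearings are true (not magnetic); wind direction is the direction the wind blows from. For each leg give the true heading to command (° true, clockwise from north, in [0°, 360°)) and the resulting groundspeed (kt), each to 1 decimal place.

Leg 1: heading=146.9°, groundspeed=193.8 kt
Leg 2: heading=12.3°, groundspeed=188.1 kt
Leg 3: heading=279.8°, groundspeed=116.7 kt

Leg 1: desired track 133.2°; wind correction +13.7° → command heading 146.9°, groundspeed 193.8 kt
Leg 2: desired track 27.3°; wind correction -15.0° → command heading 12.3°, groundspeed 188.1 kt
Leg 3: desired track 286.9°; wind correction -7.1° → command heading 279.8°, groundspeed 116.7 kt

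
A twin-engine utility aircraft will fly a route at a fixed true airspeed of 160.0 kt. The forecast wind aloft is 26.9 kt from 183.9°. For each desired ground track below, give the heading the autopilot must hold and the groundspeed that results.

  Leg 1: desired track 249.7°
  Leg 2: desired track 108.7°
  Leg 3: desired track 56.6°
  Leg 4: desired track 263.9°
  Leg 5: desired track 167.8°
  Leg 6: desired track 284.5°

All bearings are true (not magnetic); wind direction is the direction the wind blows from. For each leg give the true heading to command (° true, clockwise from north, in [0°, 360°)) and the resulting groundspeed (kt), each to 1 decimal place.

Leg 1: heading=240.9°, groundspeed=147.1 kt
Leg 2: heading=118.1°, groundspeed=151.0 kt
Leg 3: heading=64.3°, groundspeed=174.9 kt
Leg 4: heading=254.4°, groundspeed=153.1 kt
Leg 5: heading=170.5°, groundspeed=134.0 kt
Leg 6: heading=275.0°, groundspeed=162.7 kt

Leg 1: desired track 249.7°; wind correction -8.8° → command heading 240.9°, groundspeed 147.1 kt
Leg 2: desired track 108.7°; wind correction +9.4° → command heading 118.1°, groundspeed 151.0 kt
Leg 3: desired track 56.6°; wind correction +7.7° → command heading 64.3°, groundspeed 174.9 kt
Leg 4: desired track 263.9°; wind correction -9.5° → command heading 254.4°, groundspeed 153.1 kt
Leg 5: desired track 167.8°; wind correction +2.7° → command heading 170.5°, groundspeed 134.0 kt
Leg 6: desired track 284.5°; wind correction -9.5° → command heading 275.0°, groundspeed 162.7 kt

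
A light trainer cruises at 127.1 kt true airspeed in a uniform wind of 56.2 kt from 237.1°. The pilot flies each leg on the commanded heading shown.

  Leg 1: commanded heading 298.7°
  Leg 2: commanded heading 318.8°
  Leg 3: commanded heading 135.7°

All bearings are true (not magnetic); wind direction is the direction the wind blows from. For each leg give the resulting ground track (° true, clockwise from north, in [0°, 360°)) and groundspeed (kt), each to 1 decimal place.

Leg 1: heading 298.7°; drift +26.2° → track 324.9°, groundspeed 111.9 kt
Leg 2: heading 318.8°; drift +25.1° → track 343.9°, groundspeed 131.3 kt
Leg 3: heading 135.7°; drift -21.7° → track 114.0°, groundspeed 148.8 kt

Leg 1: track=324.9°, groundspeed=111.9 kt
Leg 2: track=343.9°, groundspeed=131.3 kt
Leg 3: track=114.0°, groundspeed=148.8 kt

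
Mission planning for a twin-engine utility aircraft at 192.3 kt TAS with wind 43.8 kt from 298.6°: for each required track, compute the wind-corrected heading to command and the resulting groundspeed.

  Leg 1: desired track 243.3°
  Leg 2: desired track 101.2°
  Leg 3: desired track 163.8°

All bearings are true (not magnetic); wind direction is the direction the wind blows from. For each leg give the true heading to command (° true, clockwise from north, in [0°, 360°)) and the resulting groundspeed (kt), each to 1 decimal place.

Leg 1: desired track 243.3°; wind correction +10.8° → command heading 254.1°, groundspeed 164.0 kt
Leg 2: desired track 101.2°; wind correction -3.9° → command heading 97.3°, groundspeed 233.6 kt
Leg 3: desired track 163.8°; wind correction +9.3° → command heading 173.1°, groundspeed 220.6 kt

Leg 1: heading=254.1°, groundspeed=164.0 kt
Leg 2: heading=97.3°, groundspeed=233.6 kt
Leg 3: heading=173.1°, groundspeed=220.6 kt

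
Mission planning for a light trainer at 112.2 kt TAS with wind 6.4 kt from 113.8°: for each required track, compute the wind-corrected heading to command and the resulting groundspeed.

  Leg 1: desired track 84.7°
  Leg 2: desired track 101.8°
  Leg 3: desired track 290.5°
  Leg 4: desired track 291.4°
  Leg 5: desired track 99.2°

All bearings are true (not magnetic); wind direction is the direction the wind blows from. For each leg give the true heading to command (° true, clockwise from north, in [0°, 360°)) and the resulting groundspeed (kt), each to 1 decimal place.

Leg 1: desired track 84.7°; wind correction +1.6° → command heading 86.3°, groundspeed 106.6 kt
Leg 2: desired track 101.8°; wind correction +0.7° → command heading 102.5°, groundspeed 105.9 kt
Leg 3: desired track 290.5°; wind correction -0.2° → command heading 290.3°, groundspeed 118.6 kt
Leg 4: desired track 291.4°; wind correction -0.1° → command heading 291.3°, groundspeed 118.6 kt
Leg 5: desired track 99.2°; wind correction +0.8° → command heading 100.0°, groundspeed 106.0 kt

Leg 1: heading=86.3°, groundspeed=106.6 kt
Leg 2: heading=102.5°, groundspeed=105.9 kt
Leg 3: heading=290.3°, groundspeed=118.6 kt
Leg 4: heading=291.3°, groundspeed=118.6 kt
Leg 5: heading=100.0°, groundspeed=106.0 kt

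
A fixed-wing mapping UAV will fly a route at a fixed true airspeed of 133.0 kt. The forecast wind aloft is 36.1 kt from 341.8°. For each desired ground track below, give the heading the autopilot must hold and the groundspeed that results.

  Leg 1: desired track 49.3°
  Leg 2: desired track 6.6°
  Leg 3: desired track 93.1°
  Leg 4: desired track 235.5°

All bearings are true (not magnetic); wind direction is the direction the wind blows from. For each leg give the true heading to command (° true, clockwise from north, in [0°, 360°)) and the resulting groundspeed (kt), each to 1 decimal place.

Leg 1: heading=34.8°, groundspeed=114.9 kt
Leg 2: heading=0.1°, groundspeed=99.4 kt
Leg 3: heading=78.5°, groundspeed=141.8 kt
Leg 4: heading=250.6°, groundspeed=138.5 kt

Leg 1: desired track 49.3°; wind correction -14.5° → command heading 34.8°, groundspeed 114.9 kt
Leg 2: desired track 6.6°; wind correction -6.5° → command heading 0.1°, groundspeed 99.4 kt
Leg 3: desired track 93.1°; wind correction -14.6° → command heading 78.5°, groundspeed 141.8 kt
Leg 4: desired track 235.5°; wind correction +15.1° → command heading 250.6°, groundspeed 138.5 kt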